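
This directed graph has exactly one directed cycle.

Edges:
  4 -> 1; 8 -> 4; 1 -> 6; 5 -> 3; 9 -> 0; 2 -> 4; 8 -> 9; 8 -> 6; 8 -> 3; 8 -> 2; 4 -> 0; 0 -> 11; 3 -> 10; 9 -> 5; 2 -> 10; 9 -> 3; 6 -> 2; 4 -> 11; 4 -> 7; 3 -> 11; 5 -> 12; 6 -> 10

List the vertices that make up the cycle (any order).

DFS with gray/black marking from 4:
4 gray
  1 gray
    6 gray
      2 gray
        10 gray
        10 black
        2→4: 4 is gray → back edge
Back edge closes the cycle 4 → 1 → 6 → 2 → 4; its vertices are {1, 2, 4, 6}.

1, 2, 4, 6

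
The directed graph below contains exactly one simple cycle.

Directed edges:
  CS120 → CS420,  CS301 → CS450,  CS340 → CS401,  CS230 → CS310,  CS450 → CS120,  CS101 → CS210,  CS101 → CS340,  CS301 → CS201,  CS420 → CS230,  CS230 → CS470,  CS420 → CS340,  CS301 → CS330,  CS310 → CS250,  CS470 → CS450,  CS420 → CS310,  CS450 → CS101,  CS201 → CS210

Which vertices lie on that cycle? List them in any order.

CS120, CS230, CS420, CS450, CS470

DFS with gray/black marking from CS450:
CS450 gray
  CS101 gray
    CS210 gray
    CS210 black
    CS340 gray
      CS401 gray
      CS401 black
    CS340 black
  CS101 black
  CS120 gray
    CS420 gray
      CS230 gray
        CS470 gray
          CS470→CS450: CS450 is gray → back edge
Back edge closes the cycle CS450 → CS120 → CS420 → CS230 → CS470 → CS450; its vertices are {CS120, CS230, CS420, CS450, CS470}.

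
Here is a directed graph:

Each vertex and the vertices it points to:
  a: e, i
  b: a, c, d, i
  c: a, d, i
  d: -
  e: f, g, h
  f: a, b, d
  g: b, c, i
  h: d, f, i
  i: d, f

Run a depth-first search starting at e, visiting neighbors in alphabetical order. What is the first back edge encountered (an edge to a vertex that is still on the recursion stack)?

DFS from e (visiting neighbors in alphabetical order); mark gray on enter, black on exit:
e gray
  f gray
    a gray
      a→e: e is gray → back edge
First back edge: a → e.

a→e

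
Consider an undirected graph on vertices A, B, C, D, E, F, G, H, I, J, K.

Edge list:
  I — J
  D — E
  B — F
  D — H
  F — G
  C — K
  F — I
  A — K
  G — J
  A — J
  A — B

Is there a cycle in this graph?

Yes

DFS, tracking each vertex's parent; an edge to a visited non-parent vertex closes a cycle.
Start from E:
visit E (parent –)
  visit D (parent E)
    visit H (parent D)
      H–D: parent, skip
    D–E: parent, skip
visit A (parent –)
  visit K (parent A)
    visit C (parent K)
      C–K: parent, skip
    K–A: parent, skip
  visit B (parent A)
    B–A: parent, skip
    visit F (parent B)
      visit G (parent F)
        visit J (parent G)
          J–G: parent, skip
          visit I (parent J)
            I–F: F visited and ≠ parent → cycle
Cycle: F – G – J – I – F.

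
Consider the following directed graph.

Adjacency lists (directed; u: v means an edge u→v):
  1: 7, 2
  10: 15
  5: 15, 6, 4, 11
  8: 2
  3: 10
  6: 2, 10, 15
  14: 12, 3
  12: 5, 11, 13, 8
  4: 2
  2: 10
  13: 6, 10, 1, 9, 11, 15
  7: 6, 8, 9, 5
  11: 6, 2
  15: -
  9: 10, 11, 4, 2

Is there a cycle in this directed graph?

No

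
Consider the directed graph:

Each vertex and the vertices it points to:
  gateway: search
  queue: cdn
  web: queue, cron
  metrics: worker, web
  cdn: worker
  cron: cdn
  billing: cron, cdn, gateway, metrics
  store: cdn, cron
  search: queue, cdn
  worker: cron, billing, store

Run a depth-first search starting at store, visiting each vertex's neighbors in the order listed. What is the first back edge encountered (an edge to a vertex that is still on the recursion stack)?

cron→cdn

DFS from store (visiting each vertex's neighbors in the order listed); mark gray on enter, black on exit:
store gray
  cdn gray
    worker gray
      cron gray
        cron→cdn: cdn is gray → back edge
First back edge: cron → cdn.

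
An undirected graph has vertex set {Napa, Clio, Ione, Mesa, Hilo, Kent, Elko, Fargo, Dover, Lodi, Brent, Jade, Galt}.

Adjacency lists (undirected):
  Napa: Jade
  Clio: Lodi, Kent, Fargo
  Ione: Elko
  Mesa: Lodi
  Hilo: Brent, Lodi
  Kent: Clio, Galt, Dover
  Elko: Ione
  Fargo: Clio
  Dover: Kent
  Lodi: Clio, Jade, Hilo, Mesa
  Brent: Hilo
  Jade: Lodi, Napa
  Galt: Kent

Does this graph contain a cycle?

DFS, tracking each vertex's parent; an edge to a visited non-parent vertex closes a cycle.
Start from Brent:
visit Brent (parent –)
  visit Hilo (parent Brent)
    Hilo–Brent: parent, skip
    visit Lodi (parent Hilo)
      visit Clio (parent Lodi)
        Clio–Lodi: parent, skip
        visit Kent (parent Clio)
          Kent–Clio: parent, skip
          visit Galt (parent Kent)
            Galt–Kent: parent, skip
          visit Dover (parent Kent)
            Dover–Kent: parent, skip
        visit Fargo (parent Clio)
          Fargo–Clio: parent, skip
      visit Jade (parent Lodi)
        Jade–Lodi: parent, skip
        visit Napa (parent Jade)
          Napa–Jade: parent, skip
      Lodi–Hilo: parent, skip
      visit Mesa (parent Lodi)
        Mesa–Lodi: parent, skip
visit Ione (parent –)
  visit Elko (parent Ione)
    Elko–Ione: parent, skip
No non-parent visited neighbor found — the graph is a forest.

No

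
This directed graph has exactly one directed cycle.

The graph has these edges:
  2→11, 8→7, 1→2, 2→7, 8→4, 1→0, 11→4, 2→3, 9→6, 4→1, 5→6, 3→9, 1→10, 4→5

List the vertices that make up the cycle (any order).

1, 2, 4, 11

DFS with gray/black marking from 4:
4 gray
  5 gray
    6 gray
    6 black
  5 black
  1 gray
    0 gray
    0 black
    10 gray
    10 black
    2 gray
      3 gray
        9 gray
          9→6: 6 black — skip
        9 black
      3 black
      7 gray
      7 black
      11 gray
        11→4: 4 is gray → back edge
Back edge closes the cycle 4 → 1 → 2 → 11 → 4; its vertices are {1, 2, 4, 11}.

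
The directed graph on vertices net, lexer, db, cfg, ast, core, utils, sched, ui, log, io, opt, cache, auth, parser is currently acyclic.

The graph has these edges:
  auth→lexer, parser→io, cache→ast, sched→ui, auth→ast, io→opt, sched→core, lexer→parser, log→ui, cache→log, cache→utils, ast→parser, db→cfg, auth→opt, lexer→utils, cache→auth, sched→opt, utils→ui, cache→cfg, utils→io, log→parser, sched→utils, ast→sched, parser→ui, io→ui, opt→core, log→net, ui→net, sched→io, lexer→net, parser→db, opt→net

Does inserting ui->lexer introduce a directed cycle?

Yes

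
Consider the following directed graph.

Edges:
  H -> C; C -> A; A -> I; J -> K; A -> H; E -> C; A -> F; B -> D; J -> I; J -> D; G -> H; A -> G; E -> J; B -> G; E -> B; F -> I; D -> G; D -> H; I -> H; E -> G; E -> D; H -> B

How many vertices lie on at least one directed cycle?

8

A vertex is on a directed cycle iff it belongs to a strongly connected component of size ≥ 2 (or has a self-loop).
The vertices on cycles are {A, B, C, D, F, G, H, I} — 8 in total.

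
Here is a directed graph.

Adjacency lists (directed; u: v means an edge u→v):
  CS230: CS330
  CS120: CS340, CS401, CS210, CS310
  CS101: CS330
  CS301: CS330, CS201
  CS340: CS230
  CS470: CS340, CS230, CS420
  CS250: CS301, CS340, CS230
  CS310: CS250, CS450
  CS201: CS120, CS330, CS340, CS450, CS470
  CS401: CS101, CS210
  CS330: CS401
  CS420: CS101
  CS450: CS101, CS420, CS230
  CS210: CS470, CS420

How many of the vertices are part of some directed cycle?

A vertex is on a directed cycle iff it belongs to a strongly connected component of size ≥ 2 (or has a self-loop).
The vertices on cycles are {CS101, CS120, CS201, CS210, CS230, CS250, CS301, CS310, CS330, CS340, CS401, CS420, CS470} — 13 in total.

13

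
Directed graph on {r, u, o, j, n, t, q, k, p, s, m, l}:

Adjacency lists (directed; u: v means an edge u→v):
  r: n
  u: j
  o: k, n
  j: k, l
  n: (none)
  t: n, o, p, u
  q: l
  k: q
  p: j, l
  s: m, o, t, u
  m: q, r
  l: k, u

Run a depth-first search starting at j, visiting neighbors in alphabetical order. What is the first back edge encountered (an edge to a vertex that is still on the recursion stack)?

l→k

DFS from j (visiting neighbors in alphabetical order); mark gray on enter, black on exit:
j gray
  k gray
    q gray
      l gray
        l→k: k is gray → back edge
First back edge: l → k.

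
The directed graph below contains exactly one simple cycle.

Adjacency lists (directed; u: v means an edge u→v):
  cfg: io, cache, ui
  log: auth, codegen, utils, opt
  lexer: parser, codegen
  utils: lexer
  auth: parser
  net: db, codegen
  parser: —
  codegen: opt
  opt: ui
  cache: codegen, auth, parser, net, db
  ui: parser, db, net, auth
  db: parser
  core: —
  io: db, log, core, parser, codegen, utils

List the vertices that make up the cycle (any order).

ui, net, opt, codegen

DFS with gray/black marking from opt:
opt gray
  ui gray
    parser gray
    parser black
    db gray
      db→parser: parser black — skip
    db black
    net gray
      net→db: db black — skip
      codegen gray
        codegen→opt: opt is gray → back edge
Back edge closes the cycle opt → ui → net → codegen → opt; its vertices are {ui, net, opt, codegen}.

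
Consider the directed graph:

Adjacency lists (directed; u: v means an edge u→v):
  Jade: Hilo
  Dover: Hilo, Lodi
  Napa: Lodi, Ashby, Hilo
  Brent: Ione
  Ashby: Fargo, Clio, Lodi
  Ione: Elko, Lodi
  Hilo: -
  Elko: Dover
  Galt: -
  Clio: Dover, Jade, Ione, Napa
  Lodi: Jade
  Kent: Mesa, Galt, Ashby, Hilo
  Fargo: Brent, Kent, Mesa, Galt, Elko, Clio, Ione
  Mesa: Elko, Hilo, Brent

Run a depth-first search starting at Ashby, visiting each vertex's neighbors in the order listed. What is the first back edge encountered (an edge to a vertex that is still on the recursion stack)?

DFS from Ashby (visiting each vertex's neighbors in the order listed); mark gray on enter, black on exit:
Ashby gray
  Fargo gray
    Brent gray
      Ione gray
        Elko gray
          Dover gray
            Hilo gray
            Hilo black
            Lodi gray
              Jade gray
                Jade→Hilo: Hilo black — skip
              Jade black
            Lodi black
          Dover black
        Elko black
        Ione→Lodi: Lodi black — skip
      Ione black
    Brent black
    Kent gray
      Mesa gray
        Mesa→Elko: Elko black — skip
        Mesa→Hilo: Hilo black — skip
        Mesa→Brent: Brent black — skip
      Mesa black
      Galt gray
      Galt black
      Kent→Ashby: Ashby is gray → back edge
First back edge: Kent → Ashby.

Kent->Ashby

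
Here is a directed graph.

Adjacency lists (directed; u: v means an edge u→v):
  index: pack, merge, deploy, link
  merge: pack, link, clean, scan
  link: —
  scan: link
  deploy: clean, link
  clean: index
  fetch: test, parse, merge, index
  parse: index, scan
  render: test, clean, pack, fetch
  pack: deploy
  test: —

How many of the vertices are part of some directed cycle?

5

A vertex is on a directed cycle iff it belongs to a strongly connected component of size ≥ 2 (or has a self-loop).
The vertices on cycles are {pack, clean, index, merge, deploy} — 5 in total.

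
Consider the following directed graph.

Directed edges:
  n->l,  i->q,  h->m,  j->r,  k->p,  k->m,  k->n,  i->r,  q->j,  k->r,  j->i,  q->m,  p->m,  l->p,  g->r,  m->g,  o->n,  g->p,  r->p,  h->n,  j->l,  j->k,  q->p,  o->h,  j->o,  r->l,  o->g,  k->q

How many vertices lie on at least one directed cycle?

9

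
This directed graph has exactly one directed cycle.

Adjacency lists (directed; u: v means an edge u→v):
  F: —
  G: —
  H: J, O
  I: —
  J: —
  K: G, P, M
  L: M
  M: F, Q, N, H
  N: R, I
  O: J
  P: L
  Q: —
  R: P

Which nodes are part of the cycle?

L, M, N, P, R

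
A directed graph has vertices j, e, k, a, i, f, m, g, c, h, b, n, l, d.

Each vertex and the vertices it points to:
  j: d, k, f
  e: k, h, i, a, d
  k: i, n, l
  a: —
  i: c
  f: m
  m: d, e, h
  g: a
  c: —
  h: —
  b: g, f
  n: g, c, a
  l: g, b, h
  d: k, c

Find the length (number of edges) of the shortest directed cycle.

6

For each vertex v, BFS finds the shortest path from v back to v.
The shortest such closed walk is f → m → d → k → l → b → f, length 6.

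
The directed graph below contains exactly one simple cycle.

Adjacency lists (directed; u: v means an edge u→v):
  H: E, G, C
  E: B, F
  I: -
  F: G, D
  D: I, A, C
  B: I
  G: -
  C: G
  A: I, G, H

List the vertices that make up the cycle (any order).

A, D, E, F, H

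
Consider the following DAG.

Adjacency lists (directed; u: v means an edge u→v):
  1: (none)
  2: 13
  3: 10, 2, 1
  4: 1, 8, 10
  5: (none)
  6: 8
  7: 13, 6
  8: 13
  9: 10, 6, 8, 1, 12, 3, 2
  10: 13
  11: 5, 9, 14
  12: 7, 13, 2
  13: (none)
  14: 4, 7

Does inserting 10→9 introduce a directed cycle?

Yes

Adding 10→9 creates a cycle iff 9 can already reach 10.
Path from 9: 9 → 10.
So 9 → … → 10 → 9 is a cycle.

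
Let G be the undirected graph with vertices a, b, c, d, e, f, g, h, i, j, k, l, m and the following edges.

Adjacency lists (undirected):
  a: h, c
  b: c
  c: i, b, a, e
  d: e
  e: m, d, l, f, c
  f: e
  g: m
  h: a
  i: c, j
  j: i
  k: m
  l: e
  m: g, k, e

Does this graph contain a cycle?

DFS, tracking each vertex's parent; an edge to a visited non-parent vertex closes a cycle.
Start from k:
visit k (parent –)
  visit m (parent k)
    visit g (parent m)
      g–m: parent, skip
    m–k: parent, skip
    visit e (parent m)
      e–m: parent, skip
      visit d (parent e)
        d–e: parent, skip
      visit l (parent e)
        l–e: parent, skip
      visit f (parent e)
        f–e: parent, skip
      visit c (parent e)
        visit i (parent c)
          i–c: parent, skip
          visit j (parent i)
            j–i: parent, skip
        visit b (parent c)
          b–c: parent, skip
        visit a (parent c)
          visit h (parent a)
            h–a: parent, skip
          a–c: parent, skip
        c–e: parent, skip
No non-parent visited neighbor found — the graph is a forest.

No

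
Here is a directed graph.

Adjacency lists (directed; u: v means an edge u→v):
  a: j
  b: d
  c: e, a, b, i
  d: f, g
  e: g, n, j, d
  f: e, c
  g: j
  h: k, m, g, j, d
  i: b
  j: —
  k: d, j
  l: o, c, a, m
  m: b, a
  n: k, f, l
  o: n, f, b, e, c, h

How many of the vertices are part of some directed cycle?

A vertex is on a directed cycle iff it belongs to a strongly connected component of size ≥ 2 (or has a self-loop).
The vertices on cycles are {b, c, d, e, f, h, i, k, l, m, n, o} — 12 in total.

12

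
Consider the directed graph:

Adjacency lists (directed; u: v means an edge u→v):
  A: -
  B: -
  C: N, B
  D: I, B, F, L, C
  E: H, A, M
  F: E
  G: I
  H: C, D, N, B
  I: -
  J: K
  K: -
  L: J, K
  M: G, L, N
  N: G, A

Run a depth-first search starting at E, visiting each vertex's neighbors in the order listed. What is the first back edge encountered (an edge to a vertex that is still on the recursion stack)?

F→E

DFS from E (visiting each vertex's neighbors in the order listed); mark gray on enter, black on exit:
E gray
  H gray
    C gray
      N gray
        G gray
          I gray
          I black
        G black
        A gray
        A black
      N black
      B gray
      B black
    C black
    D gray
      D→I: I black — skip
      D→B: B black — skip
      F gray
        F→E: E is gray → back edge
First back edge: F → E.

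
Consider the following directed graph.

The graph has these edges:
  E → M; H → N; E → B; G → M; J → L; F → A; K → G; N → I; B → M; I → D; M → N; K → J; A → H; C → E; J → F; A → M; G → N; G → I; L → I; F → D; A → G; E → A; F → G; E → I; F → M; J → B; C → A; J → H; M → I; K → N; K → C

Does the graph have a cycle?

DFS with white/gray/black marking, starting from C:
C gray
  E gray
    B gray
      M gray
        I gray
          D gray
          D black
        I black
        N gray
          N→I: I black — skip
        N black
      M black
    B black
    A gray
      G gray
        G→M: M black — skip
        G→I: I black — skip
        G→N: N black — skip
      G black
      A→M: M black — skip
      H gray
        H→N: N black — skip
      H black
    A black
    E→I: I black — skip
    E→M: M black — skip
  E black
  C→A: A black — skip
C black
F gray
  F→D: D black — skip
  F→G: G black — skip
  F→A: A black — skip
  F→M: M black — skip
F black
J gray
  J→F: F black — skip
  J→B: B black — skip
  L gray
    L→I: I black — skip
  L black
  J→H: H black — skip
J black
K gray
  K→J: J black — skip
  K→N: N black — skip
  K→G: G black — skip
  K→C: C black — skip
K black
Every edge goes to a white or black vertex — no back edge, so the graph is acyclic.

No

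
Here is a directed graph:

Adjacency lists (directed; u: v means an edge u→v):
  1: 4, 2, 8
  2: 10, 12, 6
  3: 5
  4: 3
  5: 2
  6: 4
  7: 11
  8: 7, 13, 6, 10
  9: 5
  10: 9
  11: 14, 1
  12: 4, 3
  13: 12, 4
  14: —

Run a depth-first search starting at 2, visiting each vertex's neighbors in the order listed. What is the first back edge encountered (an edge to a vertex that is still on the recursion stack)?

5→2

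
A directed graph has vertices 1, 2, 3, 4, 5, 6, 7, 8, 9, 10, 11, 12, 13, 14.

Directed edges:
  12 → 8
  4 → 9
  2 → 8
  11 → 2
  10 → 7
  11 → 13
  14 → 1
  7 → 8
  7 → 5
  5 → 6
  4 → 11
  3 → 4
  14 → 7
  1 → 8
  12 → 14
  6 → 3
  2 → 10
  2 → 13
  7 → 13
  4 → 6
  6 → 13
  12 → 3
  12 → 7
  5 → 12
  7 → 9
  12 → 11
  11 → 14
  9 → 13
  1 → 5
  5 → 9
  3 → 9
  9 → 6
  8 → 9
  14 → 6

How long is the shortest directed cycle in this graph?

3

For each vertex v, BFS finds the shortest path from v back to v.
The shortest such closed walk is 12 → 7 → 5 → 12, length 3.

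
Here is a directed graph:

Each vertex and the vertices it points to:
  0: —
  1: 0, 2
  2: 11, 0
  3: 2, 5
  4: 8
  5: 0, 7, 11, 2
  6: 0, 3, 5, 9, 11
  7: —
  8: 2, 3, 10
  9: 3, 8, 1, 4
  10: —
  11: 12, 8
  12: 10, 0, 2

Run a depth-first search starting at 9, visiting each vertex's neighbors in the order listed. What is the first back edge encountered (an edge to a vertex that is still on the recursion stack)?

12→2

DFS from 9 (visiting each vertex's neighbors in the order listed); mark gray on enter, black on exit:
9 gray
  3 gray
    2 gray
      11 gray
        12 gray
          10 gray
          10 black
          0 gray
          0 black
          12→2: 2 is gray → back edge
First back edge: 12 → 2.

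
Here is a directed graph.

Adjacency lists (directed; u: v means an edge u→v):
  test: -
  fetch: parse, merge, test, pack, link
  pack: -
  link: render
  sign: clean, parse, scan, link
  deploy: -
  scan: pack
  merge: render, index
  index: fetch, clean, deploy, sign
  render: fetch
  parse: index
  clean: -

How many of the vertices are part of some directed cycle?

A vertex is on a directed cycle iff it belongs to a strongly connected component of size ≥ 2 (or has a self-loop).
The vertices on cycles are {link, sign, fetch, index, merge, parse, render} — 7 in total.

7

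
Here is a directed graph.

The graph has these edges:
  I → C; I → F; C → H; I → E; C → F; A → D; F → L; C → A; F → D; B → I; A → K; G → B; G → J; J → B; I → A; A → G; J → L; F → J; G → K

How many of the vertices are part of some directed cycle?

7

A vertex is on a directed cycle iff it belongs to a strongly connected component of size ≥ 2 (or has a self-loop).
The vertices on cycles are {A, B, C, F, G, I, J} — 7 in total.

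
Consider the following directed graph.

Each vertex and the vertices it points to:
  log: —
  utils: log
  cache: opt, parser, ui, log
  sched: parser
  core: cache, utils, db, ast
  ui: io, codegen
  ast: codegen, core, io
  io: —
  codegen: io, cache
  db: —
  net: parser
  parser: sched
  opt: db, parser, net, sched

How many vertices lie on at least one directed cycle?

7

A vertex is on a directed cycle iff it belongs to a strongly connected component of size ≥ 2 (or has a self-loop).
The vertices on cycles are {ui, ast, core, cache, sched, parser, codegen} — 7 in total.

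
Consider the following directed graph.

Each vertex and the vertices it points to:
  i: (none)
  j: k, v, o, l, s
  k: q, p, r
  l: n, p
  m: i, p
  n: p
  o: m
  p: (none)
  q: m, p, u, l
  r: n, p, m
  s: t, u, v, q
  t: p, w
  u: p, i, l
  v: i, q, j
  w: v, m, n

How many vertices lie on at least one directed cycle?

5

A vertex is on a directed cycle iff it belongs to a strongly connected component of size ≥ 2 (or has a self-loop).
The vertices on cycles are {j, s, t, v, w} — 5 in total.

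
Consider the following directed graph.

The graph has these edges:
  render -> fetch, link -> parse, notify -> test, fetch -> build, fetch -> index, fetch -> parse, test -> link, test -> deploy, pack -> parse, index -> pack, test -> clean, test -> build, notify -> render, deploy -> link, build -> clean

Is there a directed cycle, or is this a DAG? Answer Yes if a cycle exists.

No

DFS with white/gray/black marking, starting from deploy:
deploy gray
  link gray
    parse gray
    parse black
  link black
deploy black
clean gray
clean black
pack gray
  pack→parse: parse black — skip
pack black
notify gray
  test gray
    test→link: link black — skip
    test→clean: clean black — skip
    build gray
      build→clean: clean black — skip
    build black
    test→deploy: deploy black — skip
  test black
  render gray
    fetch gray
      fetch→parse: parse black — skip
      index gray
        index→pack: pack black — skip
      index black
      fetch→build: build black — skip
    fetch black
  render black
notify black
Every edge goes to a white or black vertex — no back edge, so the graph is acyclic.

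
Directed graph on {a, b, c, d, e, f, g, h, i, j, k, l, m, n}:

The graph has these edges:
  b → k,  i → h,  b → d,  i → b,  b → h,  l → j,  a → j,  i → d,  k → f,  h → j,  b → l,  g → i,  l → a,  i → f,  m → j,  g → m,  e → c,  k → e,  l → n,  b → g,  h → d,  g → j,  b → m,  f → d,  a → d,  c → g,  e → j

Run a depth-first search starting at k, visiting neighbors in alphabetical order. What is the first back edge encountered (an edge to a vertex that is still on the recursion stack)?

DFS from k (visiting neighbors in alphabetical order); mark gray on enter, black on exit:
k gray
  e gray
    c gray
      g gray
        i gray
          b gray
            d gray
            d black
            b→g: g is gray → back edge
First back edge: b → g.

b->g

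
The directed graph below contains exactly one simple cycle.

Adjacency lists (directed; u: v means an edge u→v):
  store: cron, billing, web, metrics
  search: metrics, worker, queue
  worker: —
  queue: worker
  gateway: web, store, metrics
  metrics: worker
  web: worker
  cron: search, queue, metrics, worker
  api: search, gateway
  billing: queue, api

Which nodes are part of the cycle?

api, store, billing, gateway

DFS with gray/black marking from gateway:
gateway gray
  web gray
    worker gray
    worker black
  web black
  store gray
    cron gray
      search gray
        metrics gray
          metrics→worker: worker black — skip
        metrics black
        search→worker: worker black — skip
        queue gray
          queue→worker: worker black — skip
        queue black
      search black
      cron→queue: queue black — skip
      cron→metrics: metrics black — skip
      cron→worker: worker black — skip
    cron black
    billing gray
      billing→queue: queue black — skip
      api gray
        api→search: search black — skip
        api→gateway: gateway is gray → back edge
Back edge closes the cycle gateway → store → billing → api → gateway; its vertices are {api, store, billing, gateway}.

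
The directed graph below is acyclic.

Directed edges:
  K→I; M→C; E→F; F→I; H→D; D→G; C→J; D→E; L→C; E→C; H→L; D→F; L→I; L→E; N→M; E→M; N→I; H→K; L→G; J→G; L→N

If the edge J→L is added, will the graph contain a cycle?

Adding J→L creates a cycle iff L can already reach J.
Path from L: L → C → J.
So L → … → J → L is a cycle.

Yes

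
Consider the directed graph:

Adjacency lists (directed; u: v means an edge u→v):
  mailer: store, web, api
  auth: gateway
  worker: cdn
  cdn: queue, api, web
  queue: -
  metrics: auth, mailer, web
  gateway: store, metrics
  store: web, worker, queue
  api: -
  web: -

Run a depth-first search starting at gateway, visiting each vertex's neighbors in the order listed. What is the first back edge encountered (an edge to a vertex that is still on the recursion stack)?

auth→gateway

DFS from gateway (visiting each vertex's neighbors in the order listed); mark gray on enter, black on exit:
gateway gray
  store gray
    web gray
    web black
    worker gray
      cdn gray
        queue gray
        queue black
        api gray
        api black
        cdn→web: web black — skip
      cdn black
    worker black
    store→queue: queue black — skip
  store black
  metrics gray
    auth gray
      auth→gateway: gateway is gray → back edge
First back edge: auth → gateway.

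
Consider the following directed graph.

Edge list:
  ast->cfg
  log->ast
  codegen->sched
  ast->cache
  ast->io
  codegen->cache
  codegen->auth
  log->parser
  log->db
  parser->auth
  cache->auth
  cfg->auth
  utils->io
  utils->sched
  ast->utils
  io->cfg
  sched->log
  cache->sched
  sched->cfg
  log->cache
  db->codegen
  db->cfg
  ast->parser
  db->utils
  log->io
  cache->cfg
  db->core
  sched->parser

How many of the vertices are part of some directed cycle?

A vertex is on a directed cycle iff it belongs to a strongly connected component of size ≥ 2 (or has a self-loop).
The vertices on cycles are {db, ast, log, cache, sched, utils, codegen} — 7 in total.

7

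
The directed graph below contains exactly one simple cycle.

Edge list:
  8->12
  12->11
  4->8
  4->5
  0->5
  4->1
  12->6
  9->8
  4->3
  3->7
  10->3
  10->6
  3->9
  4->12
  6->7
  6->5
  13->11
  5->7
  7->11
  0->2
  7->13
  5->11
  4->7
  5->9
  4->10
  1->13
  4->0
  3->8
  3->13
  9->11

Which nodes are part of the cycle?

5, 6, 8, 9, 12

DFS with gray/black marking from 12:
12 gray
  6 gray
    5 gray
      9 gray
        11 gray
        11 black
        8 gray
          8→12: 12 is gray → back edge
Back edge closes the cycle 12 → 6 → 5 → 9 → 8 → 12; its vertices are {5, 6, 8, 9, 12}.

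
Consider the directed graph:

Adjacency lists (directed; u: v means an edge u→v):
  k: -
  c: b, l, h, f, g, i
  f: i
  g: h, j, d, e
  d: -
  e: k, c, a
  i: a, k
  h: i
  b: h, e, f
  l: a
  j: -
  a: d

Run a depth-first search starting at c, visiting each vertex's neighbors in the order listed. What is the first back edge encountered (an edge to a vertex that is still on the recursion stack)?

DFS from c (visiting each vertex's neighbors in the order listed); mark gray on enter, black on exit:
c gray
  b gray
    h gray
      i gray
        a gray
          d gray
          d black
        a black
        k gray
        k black
      i black
    h black
    e gray
      e→k: k black — skip
      e→c: c is gray → back edge
First back edge: e → c.

e→c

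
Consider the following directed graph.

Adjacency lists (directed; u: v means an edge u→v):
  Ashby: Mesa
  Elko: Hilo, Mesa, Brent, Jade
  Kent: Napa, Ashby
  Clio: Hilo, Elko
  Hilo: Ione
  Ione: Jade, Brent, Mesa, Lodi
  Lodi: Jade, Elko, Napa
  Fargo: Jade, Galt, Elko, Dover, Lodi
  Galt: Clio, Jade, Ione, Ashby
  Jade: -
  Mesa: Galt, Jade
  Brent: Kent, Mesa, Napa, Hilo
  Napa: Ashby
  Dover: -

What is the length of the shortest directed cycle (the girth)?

For each vertex v, BFS finds the shortest path from v back to v.
The shortest such closed walk is Galt → Ashby → Mesa → Galt, length 3.

3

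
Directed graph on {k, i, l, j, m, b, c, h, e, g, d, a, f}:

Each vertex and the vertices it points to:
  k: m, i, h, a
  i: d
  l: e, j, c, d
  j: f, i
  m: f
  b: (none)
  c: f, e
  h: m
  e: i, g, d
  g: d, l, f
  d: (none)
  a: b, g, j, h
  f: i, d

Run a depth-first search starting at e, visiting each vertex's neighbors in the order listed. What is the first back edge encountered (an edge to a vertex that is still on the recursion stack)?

DFS from e (visiting each vertex's neighbors in the order listed); mark gray on enter, black on exit:
e gray
  i gray
    d gray
    d black
  i black
  g gray
    g→d: d black — skip
    l gray
      l→e: e is gray → back edge
First back edge: l → e.

l->e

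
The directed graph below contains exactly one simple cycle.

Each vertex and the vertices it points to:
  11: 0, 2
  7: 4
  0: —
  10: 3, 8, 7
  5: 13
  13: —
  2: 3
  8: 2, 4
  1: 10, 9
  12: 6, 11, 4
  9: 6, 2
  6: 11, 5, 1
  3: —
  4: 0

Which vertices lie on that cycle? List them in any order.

1, 6, 9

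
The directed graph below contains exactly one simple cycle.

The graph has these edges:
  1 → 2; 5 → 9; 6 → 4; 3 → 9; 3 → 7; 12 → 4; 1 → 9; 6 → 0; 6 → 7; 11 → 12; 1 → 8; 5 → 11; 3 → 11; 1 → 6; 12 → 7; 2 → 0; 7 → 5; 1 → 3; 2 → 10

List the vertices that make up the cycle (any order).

5, 7, 11, 12

DFS with gray/black marking from 7:
7 gray
  5 gray
    11 gray
      12 gray
        12→7: 7 is gray → back edge
Back edge closes the cycle 7 → 5 → 11 → 12 → 7; its vertices are {5, 7, 11, 12}.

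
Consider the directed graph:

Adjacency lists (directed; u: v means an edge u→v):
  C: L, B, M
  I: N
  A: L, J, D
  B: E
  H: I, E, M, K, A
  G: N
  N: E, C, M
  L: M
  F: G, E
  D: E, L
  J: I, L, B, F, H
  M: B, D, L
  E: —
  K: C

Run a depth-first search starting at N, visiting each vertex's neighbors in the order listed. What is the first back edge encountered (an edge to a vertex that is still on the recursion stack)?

D->L

DFS from N (visiting each vertex's neighbors in the order listed); mark gray on enter, black on exit:
N gray
  E gray
  E black
  C gray
    L gray
      M gray
        B gray
          B→E: E black — skip
        B black
        D gray
          D→E: E black — skip
          D→L: L is gray → back edge
First back edge: D → L.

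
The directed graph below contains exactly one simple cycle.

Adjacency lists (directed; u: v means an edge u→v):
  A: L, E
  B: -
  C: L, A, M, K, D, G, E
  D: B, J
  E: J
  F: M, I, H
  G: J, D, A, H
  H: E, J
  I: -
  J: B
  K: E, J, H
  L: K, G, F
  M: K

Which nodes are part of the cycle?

A, G, L

DFS with gray/black marking from G:
G gray
  J gray
    B gray
    B black
  J black
  D gray
    D→B: B black — skip
    D→J: J black — skip
  D black
  A gray
    L gray
      K gray
        E gray
          E→J: J black — skip
        E black
        K→J: J black — skip
        H gray
          H→E: E black — skip
          H→J: J black — skip
        H black
      K black
      L→G: G is gray → back edge
Back edge closes the cycle G → A → L → G; its vertices are {A, G, L}.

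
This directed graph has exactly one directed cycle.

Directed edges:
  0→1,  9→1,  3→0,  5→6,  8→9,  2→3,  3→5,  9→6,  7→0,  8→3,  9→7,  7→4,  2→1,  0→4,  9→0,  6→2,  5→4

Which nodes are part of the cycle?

2, 3, 5, 6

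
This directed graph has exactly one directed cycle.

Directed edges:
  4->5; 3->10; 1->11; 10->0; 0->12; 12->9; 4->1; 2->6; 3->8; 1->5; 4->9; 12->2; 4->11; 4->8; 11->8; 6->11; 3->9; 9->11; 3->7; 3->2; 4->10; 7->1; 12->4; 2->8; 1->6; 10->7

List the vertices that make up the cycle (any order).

DFS with gray/black marking from 10:
10 gray
  7 gray
    1 gray
      11 gray
        8 gray
        8 black
      11 black
      6 gray
        6→11: 11 black — skip
      6 black
      5 gray
      5 black
    1 black
  7 black
  0 gray
    12 gray
      9 gray
        9→11: 11 black — skip
      9 black
      4 gray
        4→8: 8 black — skip
        4→5: 5 black — skip
        4→1: 1 black — skip
        4→11: 11 black — skip
        4→9: 9 black — skip
        4→10: 10 is gray → back edge
Back edge closes the cycle 10 → 0 → 12 → 4 → 10; its vertices are {0, 4, 10, 12}.

0, 4, 10, 12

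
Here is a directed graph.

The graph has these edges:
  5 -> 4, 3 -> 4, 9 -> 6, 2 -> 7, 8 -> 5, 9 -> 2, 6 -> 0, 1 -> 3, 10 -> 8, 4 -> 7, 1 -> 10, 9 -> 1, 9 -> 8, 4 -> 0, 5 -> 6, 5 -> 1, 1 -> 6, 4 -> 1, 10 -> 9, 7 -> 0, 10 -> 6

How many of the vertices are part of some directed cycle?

7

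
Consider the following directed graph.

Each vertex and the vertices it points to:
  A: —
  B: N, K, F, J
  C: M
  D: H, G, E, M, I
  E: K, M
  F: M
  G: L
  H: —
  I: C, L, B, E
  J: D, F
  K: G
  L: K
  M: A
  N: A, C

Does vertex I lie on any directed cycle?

Yes

I is on a cycle iff I can reach itself via ≥1 edge.
I → B → J → D → I — yes.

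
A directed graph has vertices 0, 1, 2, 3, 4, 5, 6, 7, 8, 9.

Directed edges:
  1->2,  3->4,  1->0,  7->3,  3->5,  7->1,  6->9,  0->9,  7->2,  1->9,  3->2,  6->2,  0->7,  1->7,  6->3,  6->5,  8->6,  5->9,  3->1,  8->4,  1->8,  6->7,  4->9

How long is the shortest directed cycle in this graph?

2

For each vertex v, BFS finds the shortest path from v back to v.
The shortest such closed walk is 1 → 7 → 1, length 2.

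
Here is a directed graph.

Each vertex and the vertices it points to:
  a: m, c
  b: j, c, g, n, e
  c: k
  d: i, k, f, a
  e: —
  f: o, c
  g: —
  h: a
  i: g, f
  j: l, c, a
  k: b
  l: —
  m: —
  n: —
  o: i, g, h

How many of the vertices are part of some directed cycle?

A vertex is on a directed cycle iff it belongs to a strongly connected component of size ≥ 2 (or has a self-loop).
The vertices on cycles are {a, b, c, f, i, j, k, o} — 8 in total.

8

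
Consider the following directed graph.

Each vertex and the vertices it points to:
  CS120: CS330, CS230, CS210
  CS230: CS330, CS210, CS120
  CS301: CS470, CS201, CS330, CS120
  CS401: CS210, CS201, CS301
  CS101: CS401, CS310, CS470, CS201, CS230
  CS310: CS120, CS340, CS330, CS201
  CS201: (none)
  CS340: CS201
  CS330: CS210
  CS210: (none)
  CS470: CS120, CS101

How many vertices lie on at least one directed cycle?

A vertex is on a directed cycle iff it belongs to a strongly connected component of size ≥ 2 (or has a self-loop).
The vertices on cycles are {CS101, CS120, CS230, CS301, CS401, CS470} — 6 in total.

6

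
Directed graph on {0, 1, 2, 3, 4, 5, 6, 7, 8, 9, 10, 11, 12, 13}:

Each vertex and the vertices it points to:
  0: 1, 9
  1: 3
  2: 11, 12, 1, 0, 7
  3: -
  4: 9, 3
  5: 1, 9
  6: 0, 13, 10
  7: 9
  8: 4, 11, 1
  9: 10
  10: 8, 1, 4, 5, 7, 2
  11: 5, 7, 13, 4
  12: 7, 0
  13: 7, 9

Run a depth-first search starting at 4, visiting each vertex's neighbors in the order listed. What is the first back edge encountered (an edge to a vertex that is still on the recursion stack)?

8→4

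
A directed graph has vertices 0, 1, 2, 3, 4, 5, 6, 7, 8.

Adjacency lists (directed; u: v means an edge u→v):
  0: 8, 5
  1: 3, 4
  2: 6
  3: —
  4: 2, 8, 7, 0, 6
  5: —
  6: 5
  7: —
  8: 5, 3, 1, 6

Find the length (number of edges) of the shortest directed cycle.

For each vertex v, BFS finds the shortest path from v back to v.
The shortest such closed walk is 4 → 8 → 1 → 4, length 3.

3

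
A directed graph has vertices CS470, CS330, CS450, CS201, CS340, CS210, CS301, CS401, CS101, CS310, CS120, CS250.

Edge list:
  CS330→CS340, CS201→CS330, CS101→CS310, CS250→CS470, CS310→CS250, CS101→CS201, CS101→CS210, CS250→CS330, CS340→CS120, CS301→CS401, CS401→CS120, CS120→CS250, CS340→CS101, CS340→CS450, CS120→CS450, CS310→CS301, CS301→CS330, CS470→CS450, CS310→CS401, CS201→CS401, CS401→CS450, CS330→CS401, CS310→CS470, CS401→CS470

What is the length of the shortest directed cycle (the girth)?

4

For each vertex v, BFS finds the shortest path from v back to v.
The shortest such closed walk is CS101 → CS201 → CS330 → CS340 → CS101, length 4.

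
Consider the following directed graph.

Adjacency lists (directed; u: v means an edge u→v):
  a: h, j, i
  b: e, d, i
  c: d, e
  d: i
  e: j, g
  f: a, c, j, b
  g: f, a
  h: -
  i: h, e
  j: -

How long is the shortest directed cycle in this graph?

For each vertex v, BFS finds the shortest path from v back to v.
The shortest such closed walk is g → a → i → e → g, length 4.

4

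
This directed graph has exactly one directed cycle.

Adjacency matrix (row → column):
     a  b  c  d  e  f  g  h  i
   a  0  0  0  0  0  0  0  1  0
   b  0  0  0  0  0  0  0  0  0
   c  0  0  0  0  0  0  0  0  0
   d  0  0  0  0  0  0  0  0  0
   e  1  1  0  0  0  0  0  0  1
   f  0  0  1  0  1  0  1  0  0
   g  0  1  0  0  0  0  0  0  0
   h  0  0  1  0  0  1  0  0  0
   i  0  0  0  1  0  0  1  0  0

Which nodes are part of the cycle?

a, e, f, h

DFS with gray/black marking from f:
f gray
  e gray
    i gray
      g gray
        b gray
        b black
      g black
      d gray
      d black
    i black
    a gray
      h gray
        c gray
        c black
        h→f: f is gray → back edge
Back edge closes the cycle f → e → a → h → f; its vertices are {a, e, f, h}.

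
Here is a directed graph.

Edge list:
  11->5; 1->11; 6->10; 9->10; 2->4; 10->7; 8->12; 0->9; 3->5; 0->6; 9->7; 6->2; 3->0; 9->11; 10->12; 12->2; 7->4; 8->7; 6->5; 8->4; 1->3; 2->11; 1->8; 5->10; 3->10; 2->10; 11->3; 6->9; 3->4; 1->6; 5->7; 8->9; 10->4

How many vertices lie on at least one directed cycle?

9

A vertex is on a directed cycle iff it belongs to a strongly connected component of size ≥ 2 (or has a self-loop).
The vertices on cycles are {0, 2, 3, 5, 6, 9, 10, 11, 12} — 9 in total.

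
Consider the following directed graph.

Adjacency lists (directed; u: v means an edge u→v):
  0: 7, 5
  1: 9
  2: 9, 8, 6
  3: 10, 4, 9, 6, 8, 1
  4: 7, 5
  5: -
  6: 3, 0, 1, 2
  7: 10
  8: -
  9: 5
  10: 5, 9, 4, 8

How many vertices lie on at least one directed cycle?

A vertex is on a directed cycle iff it belongs to a strongly connected component of size ≥ 2 (or has a self-loop).
The vertices on cycles are {2, 3, 4, 6, 7, 10} — 6 in total.

6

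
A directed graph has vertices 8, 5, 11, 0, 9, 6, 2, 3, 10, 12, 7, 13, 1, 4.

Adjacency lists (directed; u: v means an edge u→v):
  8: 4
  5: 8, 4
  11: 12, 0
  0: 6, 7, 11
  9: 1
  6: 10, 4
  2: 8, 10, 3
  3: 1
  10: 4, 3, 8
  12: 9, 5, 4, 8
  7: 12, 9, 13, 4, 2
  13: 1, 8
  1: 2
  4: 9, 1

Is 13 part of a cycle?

13 lies on a cycle iff there is a path from 13 back to itself.
Exploring from 13, it never reaches itself; equivalently, its strongly connected component is a singleton.

No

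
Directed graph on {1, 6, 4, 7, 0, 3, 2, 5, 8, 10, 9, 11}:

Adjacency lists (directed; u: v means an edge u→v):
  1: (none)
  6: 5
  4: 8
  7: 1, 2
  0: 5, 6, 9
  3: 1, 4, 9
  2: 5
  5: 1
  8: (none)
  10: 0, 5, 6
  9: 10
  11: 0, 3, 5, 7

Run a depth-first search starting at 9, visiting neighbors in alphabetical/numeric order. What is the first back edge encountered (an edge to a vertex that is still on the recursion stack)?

DFS from 9 (visiting neighbors in alphabetical/numeric order); mark gray on enter, black on exit:
9 gray
  10 gray
    0 gray
      5 gray
        1 gray
        1 black
      5 black
      6 gray
        6→5: 5 black — skip
      6 black
      0→9: 9 is gray → back edge
First back edge: 0 → 9.

0->9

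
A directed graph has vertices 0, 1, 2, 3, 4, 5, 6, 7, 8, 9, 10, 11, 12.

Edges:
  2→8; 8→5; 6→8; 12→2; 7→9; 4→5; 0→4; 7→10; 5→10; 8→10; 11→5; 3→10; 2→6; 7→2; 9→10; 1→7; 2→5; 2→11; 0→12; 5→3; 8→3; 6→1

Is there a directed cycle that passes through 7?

Yes

7 is on a cycle iff 7 can reach itself via ≥1 edge.
7 → 2 → 6 → 1 → 7 — yes.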